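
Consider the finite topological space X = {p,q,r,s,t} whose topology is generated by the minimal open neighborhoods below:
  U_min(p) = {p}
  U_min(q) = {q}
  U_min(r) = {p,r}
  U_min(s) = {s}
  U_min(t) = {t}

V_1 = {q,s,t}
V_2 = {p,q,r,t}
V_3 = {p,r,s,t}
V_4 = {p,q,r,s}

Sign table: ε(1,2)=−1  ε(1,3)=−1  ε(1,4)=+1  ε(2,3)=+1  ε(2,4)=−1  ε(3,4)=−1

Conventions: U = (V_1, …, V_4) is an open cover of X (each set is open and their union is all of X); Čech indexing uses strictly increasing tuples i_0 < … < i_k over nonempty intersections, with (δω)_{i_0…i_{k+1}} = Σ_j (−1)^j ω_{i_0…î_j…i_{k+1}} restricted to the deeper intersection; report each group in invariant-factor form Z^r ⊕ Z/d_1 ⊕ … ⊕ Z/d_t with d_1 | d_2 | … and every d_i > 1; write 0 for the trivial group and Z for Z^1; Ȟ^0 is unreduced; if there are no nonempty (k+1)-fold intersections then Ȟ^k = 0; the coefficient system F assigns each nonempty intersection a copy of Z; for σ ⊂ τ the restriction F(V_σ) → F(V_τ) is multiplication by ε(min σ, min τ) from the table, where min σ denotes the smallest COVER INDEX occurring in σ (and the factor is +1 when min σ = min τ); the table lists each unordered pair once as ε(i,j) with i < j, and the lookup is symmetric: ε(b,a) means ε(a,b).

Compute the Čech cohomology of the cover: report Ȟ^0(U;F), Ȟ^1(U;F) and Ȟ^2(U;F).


nonempty overlaps:
  V12={q,t} V13={s,t} V14={q,s} V23={p,r,t} V24={p,q,r} V34={p,r,s}
  V123={t} V124={q} V134={s} V234={p,r}
C dims 4,6,4; δ0: rk 3, SNF 1^3; δ1: rk 3, SNF 1^3
degree 0: 4−3−0 = 1 → Ȟ^0 ≅ Z
degree 1: 6−3−3 = 0 → Ȟ^1 ≅ 0
degree 2: 4−0−3 = 1 → Ȟ^2 ≅ Z

Ȟ^0 ≅ Z; Ȟ^1 ≅ 0; Ȟ^2 ≅ Z


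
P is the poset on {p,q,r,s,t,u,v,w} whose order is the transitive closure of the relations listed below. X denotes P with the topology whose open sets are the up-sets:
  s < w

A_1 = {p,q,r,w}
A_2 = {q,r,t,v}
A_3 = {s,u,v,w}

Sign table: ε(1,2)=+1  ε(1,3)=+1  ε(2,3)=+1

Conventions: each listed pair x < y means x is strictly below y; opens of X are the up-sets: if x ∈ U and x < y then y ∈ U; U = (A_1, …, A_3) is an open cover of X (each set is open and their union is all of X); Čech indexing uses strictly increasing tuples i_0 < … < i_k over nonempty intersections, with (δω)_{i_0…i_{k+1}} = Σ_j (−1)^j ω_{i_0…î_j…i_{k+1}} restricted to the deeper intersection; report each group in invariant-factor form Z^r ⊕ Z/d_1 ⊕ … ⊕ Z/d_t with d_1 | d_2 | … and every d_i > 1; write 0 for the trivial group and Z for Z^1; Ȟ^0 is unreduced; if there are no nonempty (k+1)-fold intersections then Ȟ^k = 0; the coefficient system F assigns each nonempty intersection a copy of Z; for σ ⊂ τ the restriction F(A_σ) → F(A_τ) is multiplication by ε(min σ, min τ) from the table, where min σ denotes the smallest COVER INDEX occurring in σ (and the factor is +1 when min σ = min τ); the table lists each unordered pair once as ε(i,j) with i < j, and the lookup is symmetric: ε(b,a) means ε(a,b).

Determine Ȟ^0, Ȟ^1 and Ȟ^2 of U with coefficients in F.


Ȟ^0 ≅ Z; Ȟ^1 ≅ Z; Ȟ^2 ≅ 0

cover nerve:
  A12={q,r} A13={w} A23={v}
C dims 3,3; δ0: rk 2, SNF 1^2
Ȟ^0: (3−2)−0=1 ⇒ Z
Ȟ^1: (3−0)−2=1 ⇒ Z
Ȟ^2: (0−0)−0=0 ⇒ 0


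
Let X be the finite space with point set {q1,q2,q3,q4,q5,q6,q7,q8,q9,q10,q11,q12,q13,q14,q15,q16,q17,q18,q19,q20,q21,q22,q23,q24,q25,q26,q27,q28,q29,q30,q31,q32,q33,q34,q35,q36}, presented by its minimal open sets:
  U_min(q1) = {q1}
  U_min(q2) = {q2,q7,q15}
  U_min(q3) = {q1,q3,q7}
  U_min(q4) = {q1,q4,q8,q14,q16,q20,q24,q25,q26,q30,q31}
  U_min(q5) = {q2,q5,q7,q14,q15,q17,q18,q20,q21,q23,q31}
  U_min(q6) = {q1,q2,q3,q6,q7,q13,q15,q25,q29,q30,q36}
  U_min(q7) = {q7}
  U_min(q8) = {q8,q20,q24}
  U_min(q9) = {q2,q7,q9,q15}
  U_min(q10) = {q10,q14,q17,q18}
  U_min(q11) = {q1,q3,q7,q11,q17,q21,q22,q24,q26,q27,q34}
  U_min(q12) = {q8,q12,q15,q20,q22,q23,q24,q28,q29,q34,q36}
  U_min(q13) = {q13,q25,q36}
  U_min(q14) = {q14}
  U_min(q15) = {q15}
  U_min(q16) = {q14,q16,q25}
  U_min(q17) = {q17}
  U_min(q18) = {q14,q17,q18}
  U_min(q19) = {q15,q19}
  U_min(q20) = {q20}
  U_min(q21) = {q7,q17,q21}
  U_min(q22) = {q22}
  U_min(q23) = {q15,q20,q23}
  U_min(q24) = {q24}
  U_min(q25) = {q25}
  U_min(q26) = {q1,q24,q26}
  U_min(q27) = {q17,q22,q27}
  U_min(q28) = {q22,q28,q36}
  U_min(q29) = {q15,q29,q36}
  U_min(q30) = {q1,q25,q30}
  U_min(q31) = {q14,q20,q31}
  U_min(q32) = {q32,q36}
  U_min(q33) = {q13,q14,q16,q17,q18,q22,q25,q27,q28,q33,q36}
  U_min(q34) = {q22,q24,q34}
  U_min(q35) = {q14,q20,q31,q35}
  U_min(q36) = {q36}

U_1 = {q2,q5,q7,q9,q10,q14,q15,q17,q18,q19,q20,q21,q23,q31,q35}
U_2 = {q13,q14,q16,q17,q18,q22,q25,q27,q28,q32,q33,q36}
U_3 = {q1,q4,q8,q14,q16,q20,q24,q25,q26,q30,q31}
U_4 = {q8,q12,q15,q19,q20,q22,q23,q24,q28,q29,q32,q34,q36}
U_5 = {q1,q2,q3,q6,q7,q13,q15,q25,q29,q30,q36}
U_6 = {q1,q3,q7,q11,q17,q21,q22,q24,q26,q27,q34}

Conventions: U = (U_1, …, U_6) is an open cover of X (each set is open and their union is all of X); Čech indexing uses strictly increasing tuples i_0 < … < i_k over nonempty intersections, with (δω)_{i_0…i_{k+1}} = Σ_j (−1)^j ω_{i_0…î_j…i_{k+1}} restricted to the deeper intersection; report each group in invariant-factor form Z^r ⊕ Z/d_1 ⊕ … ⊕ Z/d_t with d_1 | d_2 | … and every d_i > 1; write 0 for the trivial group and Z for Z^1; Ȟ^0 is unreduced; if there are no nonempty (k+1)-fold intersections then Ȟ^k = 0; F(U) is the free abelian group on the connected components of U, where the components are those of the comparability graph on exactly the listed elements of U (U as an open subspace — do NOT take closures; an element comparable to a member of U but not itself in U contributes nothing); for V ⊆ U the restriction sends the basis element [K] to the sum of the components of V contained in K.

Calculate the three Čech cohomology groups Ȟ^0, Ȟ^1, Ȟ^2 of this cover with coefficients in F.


Ȟ^0 ≅ Z, Ȟ^1 ≅ 0, Ȟ^2 ≅ Z/2

nerve of the cover:
  U12={q14,q17,q18} U13={q14,q20,q31} U14={q15,q19,q20,q23} U15={q2,q7,q15} U16={q7,q17,q21} U23={q14,q16,q25} U24={q22,q28,q32,q36} U25={q13,q25,q36} U26={q17,q22,q27} U34={q8,q20,q24} U35={q1,q25,q30} U36={q1,q24,q26} U45={q15,q29,q36} U46={q22,q24,q34} U56={q1,q3,q7}
  U123={q14} U126={q17} U134={q20} U145={q15} U156={q7} U235={q25} U245={q36} U246={q22} U346={q24} U356={q1}
components per intersection:
  U1: {q2,q5,q7,q9,q10,q14,q15,q17,q18,q19,q20,q21,q23,q31,q35}
  U2: {q13,q14,q16,q17,q18,q22,q25,q27,q28,q32,q33,q36}
  U3: {q1,q4,q8,q14,q16,q20,q24,q25,q26,q30,q31}
  U4: {q8,q12,q15,q19,q20,q22,q23,q24,q28,q29,q32,q34,q36}
  U5: {q1,q2,q3,q6,q7,q13,q15,q25,q29,q30,q36}
  U6: {q1,q3,q7,q11,q17,q21,q22,q24,q26,q27,q34}
  U12: {q14,q17,q18}
  U13: {q14,q20,q31}
  U14: {q15,q19,q20,q23}
  U15: {q2,q7,q15}
  U16: {q7,q17,q21}
  U23: {q14,q16,q25}
  U24: {q22,q28,q32,q36}
  U25: {q13,q25,q36}
  U26: {q17,q22,q27}
  U34: {q8,q20,q24}
  U35: {q1,q25,q30}
  U36: {q1,q24,q26}
  U45: {q15,q29,q36}
  U46: {q22,q24,q34}
  U56: {q1,q3,q7}
  U123: {q14}
  U126: {q17}
  U134: {q20}
  U145: {q15}
  U156: {q7}
  U235: {q25}
  U245: {q36}
  U246: {q22}
  U346: {q24}
  U356: {q1}
C dims 6,15,10; δ0: rk 5, SNF 1^5; δ1: rk 10, SNF 1^9·2
Ȟ^0 = (6 − 5) − 0 = 1, so Ȟ^0 ≅ Z
Ȟ^1 = (15 − 10) − 5 = 0, so Ȟ^1 ≅ 0
Ȟ^2 = (10 − 0) − 10 = 0 plus torsion [2], so Ȟ^2 ≅ Z/2


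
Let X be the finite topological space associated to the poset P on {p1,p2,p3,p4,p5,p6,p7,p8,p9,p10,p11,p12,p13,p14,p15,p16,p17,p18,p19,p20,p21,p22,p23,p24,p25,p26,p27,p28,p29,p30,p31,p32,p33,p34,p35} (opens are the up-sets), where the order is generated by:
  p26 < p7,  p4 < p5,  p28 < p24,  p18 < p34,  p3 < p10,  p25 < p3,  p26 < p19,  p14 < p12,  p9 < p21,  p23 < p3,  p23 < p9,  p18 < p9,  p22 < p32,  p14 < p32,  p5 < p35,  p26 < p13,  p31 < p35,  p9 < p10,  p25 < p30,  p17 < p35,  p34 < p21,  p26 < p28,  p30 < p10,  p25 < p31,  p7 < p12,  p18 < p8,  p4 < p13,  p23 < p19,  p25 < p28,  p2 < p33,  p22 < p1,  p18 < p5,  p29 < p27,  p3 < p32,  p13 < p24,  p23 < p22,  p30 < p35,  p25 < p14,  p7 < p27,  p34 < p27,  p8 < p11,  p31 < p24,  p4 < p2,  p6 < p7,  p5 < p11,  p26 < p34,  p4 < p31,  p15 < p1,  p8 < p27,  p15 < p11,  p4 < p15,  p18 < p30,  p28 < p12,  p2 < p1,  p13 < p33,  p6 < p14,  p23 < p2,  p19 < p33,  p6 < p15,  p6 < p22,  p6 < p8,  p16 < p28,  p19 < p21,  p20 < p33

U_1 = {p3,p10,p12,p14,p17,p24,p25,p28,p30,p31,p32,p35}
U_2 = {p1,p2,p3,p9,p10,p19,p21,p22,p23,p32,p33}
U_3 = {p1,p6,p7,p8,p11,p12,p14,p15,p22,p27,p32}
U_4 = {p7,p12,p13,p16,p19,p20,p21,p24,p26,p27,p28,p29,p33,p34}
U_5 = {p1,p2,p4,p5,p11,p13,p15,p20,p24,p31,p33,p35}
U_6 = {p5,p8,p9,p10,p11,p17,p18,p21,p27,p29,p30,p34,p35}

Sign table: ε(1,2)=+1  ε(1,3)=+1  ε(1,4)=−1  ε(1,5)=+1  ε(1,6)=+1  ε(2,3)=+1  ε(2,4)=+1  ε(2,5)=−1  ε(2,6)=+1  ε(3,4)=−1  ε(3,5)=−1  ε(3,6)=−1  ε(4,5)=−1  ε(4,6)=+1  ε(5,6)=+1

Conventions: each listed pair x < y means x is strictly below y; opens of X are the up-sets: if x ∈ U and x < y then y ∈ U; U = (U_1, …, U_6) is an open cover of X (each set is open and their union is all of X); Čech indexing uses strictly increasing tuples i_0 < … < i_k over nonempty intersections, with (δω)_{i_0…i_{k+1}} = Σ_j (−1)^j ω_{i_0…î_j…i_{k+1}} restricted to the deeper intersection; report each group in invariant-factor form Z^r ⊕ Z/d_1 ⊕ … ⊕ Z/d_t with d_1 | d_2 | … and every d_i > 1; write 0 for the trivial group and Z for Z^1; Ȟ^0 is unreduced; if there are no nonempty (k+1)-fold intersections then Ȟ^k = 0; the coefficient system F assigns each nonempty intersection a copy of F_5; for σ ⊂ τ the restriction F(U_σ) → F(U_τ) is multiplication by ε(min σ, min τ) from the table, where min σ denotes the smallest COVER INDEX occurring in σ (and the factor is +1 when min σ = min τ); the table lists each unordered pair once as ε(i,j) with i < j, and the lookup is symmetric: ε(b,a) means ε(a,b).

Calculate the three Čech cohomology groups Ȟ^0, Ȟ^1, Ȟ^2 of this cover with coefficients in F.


Ȟ^0 = 0; Ȟ^1 = 0; Ȟ^2 = Z/5

nerve simplices:
  U12={p3,p10,p32} U13={p12,p14,p32} U14={p12,p24,p28} U15={p24,p31,p35} U16={p10,p17,p30,p35} U23={p1,p22,p32} U24={p19,p21,p33} U25={p1,p2,p33} U26={p9,p10,p21} U34={p7,p12,p27} U35={p1,p11,p15} U36={p8,p11,p27} U45={p13,p20,p24,p33} U46={p21,p27,p29,p34} U56={p5,p11,p35}
  U123={p32} U126={p10} U134={p12} U145={p24} U156={p35} U235={p1} U245={p33} U246={p21} U346={p27} U356={p11}
C dims 6,15,10; δ0: rk_F5 6; δ1: rk_F5 9
degree 0: 6−6−0 = 0 → Ȟ^0 ≅ 0
degree 1: 15−9−6 = 0 → Ȟ^1 ≅ 0
degree 2: 10−0−9 = 1 → Ȟ^2 ≅ Z/5


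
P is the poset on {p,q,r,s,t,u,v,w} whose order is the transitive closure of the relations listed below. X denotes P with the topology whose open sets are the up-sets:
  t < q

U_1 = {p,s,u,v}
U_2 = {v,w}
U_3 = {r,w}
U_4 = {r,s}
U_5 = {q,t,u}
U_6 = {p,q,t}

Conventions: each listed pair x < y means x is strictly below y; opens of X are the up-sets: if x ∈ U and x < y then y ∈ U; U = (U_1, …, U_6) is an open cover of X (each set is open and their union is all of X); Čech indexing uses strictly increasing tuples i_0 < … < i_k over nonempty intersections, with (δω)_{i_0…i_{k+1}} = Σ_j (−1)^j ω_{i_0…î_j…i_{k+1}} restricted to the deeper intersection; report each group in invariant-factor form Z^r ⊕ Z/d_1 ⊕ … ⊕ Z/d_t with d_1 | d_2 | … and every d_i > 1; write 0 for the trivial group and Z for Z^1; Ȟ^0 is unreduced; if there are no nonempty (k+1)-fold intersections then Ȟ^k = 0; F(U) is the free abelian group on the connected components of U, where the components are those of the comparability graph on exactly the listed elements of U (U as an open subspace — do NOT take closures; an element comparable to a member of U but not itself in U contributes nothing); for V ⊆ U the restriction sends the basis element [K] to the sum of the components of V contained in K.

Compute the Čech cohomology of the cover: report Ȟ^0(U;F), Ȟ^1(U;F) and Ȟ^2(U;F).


Ȟ^0(U;F) ≅ Z^7, Ȟ^1(U;F) ≅ 0, Ȟ^2(U;F) ≅ 0

nerve simplices:
  U12={v} U14={s} U15={u} U16={p} U23={w} U34={r} U56={q,t}
components per intersection:
  U1: {p} {s} {u} {v}
  U2: {v} {w}
  U3: {r} {w}
  U4: {r} {s}
  U5: {q,t} {u}
  U6: {p} {q,t}
  U12: {v}
  U14: {s}
  U15: {u}
  U16: {p}
  U23: {w}
  U34: {r}
  U56: {q,t}
C dims 14,7; δ0: rk 7, SNF 1^7
degree 0: 14−7−0 = 7 → Ȟ^0 ≅ Z^7
degree 1: 7−0−7 = 0 → Ȟ^1 ≅ 0
degree 2: 0−0−0 = 0 → Ȟ^2 ≅ 0


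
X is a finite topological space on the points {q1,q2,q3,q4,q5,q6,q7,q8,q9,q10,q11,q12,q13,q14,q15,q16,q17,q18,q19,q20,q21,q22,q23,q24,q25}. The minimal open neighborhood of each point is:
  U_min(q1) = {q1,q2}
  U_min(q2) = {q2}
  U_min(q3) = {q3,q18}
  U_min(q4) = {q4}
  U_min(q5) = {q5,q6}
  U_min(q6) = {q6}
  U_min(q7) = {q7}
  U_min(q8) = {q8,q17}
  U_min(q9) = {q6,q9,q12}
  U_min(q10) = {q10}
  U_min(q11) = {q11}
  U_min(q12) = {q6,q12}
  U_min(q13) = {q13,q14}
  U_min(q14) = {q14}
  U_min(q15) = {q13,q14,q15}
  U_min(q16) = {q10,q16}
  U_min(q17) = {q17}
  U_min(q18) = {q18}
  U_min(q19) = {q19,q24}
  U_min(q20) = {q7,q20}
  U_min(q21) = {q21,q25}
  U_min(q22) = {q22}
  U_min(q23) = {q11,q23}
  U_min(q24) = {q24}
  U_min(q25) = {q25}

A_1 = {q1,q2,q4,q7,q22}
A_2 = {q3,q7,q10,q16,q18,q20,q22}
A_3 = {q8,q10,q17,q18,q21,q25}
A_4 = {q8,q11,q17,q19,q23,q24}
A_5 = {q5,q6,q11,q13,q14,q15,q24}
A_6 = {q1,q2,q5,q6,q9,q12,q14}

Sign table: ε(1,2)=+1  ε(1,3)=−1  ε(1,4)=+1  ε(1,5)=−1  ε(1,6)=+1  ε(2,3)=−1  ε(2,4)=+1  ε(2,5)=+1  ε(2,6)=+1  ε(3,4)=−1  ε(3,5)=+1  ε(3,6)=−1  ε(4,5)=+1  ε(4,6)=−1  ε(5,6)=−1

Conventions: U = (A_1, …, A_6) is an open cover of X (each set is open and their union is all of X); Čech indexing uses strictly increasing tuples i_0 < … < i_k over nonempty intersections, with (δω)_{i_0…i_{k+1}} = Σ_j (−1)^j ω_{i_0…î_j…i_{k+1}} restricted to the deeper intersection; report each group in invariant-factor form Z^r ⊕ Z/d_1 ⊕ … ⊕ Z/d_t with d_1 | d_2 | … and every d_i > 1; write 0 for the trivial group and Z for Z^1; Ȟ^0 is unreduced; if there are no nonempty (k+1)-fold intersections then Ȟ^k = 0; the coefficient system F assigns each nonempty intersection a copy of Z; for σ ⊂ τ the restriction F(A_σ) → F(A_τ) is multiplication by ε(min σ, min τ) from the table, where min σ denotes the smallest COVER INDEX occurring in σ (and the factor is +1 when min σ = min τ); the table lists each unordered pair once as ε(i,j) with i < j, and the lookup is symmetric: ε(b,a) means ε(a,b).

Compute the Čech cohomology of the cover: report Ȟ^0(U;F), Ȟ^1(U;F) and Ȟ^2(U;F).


nonempty intersections:
  A12={q7,q22} A16={q1,q2} A23={q10,q18} A34={q8,q17} A45={q11,q24} A56={q5,q6,q14}
C dims 6,6; δ0: rk 6, SNF 1^5·2
Ȟ^0: (6−6)−0=0 ⇒ 0
Ȟ^1: (6−0)−6=0 plus torsion [2] ⇒ Z/2
Ȟ^2: (0−0)−0=0 ⇒ 0

Ȟ^0 = 0, Ȟ^1 = Z/2, Ȟ^2 = 0


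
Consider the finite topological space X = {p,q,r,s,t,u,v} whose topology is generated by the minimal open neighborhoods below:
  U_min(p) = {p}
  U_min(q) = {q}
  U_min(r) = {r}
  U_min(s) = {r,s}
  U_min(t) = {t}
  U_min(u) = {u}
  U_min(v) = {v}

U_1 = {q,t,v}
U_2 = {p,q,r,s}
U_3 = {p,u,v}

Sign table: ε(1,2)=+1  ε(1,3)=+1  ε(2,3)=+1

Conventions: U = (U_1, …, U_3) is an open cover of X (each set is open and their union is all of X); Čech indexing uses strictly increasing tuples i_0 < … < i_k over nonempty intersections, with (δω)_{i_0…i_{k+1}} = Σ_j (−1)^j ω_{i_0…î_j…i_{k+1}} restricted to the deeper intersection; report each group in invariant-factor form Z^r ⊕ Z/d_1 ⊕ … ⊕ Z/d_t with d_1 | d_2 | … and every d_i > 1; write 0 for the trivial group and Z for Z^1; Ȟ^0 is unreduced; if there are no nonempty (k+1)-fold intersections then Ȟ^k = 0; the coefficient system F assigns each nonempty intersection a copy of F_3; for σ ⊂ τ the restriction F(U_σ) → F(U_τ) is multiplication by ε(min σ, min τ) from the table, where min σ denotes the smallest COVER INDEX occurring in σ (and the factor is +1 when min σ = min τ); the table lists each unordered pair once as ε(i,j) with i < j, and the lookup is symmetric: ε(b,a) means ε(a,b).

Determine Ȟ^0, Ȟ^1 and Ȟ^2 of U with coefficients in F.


cover nerve:
  U12={q} U13={v} U23={p}
C dims 3,3; δ0: rk_F3 2
Ȟ^0: (3−2)−0=1 ⇒ Z/3
Ȟ^1: (3−0)−2=1 ⇒ Z/3
Ȟ^2: (0−0)−0=0 ⇒ 0

Ȟ^0(U;F) ≅ Z/3, Ȟ^1(U;F) ≅ Z/3 and Ȟ^2(U;F) ≅ 0


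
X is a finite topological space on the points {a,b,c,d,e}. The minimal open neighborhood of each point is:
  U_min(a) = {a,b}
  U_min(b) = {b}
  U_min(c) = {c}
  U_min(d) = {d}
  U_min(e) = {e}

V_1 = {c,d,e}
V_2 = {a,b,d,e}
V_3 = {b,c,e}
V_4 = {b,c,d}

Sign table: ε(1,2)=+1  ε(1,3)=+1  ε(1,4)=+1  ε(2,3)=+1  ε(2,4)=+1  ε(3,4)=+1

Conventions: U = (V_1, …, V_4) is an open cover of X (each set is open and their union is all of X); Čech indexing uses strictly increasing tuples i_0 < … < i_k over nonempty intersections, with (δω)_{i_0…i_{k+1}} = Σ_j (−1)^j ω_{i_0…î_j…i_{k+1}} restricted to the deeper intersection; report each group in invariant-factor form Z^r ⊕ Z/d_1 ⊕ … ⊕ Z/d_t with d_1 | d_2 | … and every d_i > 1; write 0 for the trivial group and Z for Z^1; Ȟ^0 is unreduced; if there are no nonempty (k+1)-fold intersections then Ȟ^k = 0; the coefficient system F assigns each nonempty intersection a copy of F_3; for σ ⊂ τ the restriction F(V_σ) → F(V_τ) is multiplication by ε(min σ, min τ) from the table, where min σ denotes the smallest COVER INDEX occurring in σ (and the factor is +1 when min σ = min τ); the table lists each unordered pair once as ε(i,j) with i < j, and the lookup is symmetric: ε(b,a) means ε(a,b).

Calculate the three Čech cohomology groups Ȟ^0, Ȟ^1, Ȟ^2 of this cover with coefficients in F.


intersection data:
  V12={d,e} V13={c,e} V14={c,d} V23={b,e} V24={b,d} V34={b,c}
  V123={e} V124={d} V134={c} V234={b}
C dims 4,6,4; δ0: rk_F3 3; δ1: rk_F3 3
Ȟ^0 = (4 − 3) − 0 = 1, so Ȟ^0 ≅ Z/3
Ȟ^1 = (6 − 3) − 3 = 0, so Ȟ^1 ≅ 0
Ȟ^2 = (4 − 0) − 3 = 1, so Ȟ^2 ≅ Z/3

Ȟ^0 = Z/3, Ȟ^1 = 0 and Ȟ^2 = Z/3


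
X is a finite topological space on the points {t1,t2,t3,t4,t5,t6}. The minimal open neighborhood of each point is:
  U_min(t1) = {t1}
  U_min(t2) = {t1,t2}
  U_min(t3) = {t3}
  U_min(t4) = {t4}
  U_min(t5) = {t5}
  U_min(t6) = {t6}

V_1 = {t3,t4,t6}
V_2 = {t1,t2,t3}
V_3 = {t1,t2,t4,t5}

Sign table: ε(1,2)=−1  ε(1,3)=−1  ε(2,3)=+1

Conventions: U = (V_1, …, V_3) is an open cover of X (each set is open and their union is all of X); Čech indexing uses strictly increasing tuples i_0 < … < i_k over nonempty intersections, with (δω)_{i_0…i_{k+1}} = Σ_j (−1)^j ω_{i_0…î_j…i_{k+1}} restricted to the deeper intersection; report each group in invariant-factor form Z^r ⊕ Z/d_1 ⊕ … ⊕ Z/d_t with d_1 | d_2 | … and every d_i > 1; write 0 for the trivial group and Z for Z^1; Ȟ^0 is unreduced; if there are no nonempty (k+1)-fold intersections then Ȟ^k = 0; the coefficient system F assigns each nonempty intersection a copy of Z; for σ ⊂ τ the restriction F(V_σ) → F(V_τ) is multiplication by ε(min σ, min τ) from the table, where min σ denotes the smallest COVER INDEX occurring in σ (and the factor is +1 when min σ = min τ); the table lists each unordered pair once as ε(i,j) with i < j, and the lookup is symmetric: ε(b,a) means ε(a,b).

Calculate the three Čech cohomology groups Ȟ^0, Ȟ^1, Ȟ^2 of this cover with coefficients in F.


Ȟ^0(U;F) ≅ Z; Ȟ^1(U;F) ≅ Z; Ȟ^2(U;F) ≅ 0

intersection data:
  V12={t3} V13={t4} V23={t1,t2}
C dims 3,3; δ0: rk 2, SNF 1^2
Ȟ^0 = (3 − 2) − 0 = 1, so Ȟ^0 ≅ Z
Ȟ^1 = (3 − 0) − 2 = 1, so Ȟ^1 ≅ Z
Ȟ^2 = (0 − 0) − 0 = 0, so Ȟ^2 ≅ 0


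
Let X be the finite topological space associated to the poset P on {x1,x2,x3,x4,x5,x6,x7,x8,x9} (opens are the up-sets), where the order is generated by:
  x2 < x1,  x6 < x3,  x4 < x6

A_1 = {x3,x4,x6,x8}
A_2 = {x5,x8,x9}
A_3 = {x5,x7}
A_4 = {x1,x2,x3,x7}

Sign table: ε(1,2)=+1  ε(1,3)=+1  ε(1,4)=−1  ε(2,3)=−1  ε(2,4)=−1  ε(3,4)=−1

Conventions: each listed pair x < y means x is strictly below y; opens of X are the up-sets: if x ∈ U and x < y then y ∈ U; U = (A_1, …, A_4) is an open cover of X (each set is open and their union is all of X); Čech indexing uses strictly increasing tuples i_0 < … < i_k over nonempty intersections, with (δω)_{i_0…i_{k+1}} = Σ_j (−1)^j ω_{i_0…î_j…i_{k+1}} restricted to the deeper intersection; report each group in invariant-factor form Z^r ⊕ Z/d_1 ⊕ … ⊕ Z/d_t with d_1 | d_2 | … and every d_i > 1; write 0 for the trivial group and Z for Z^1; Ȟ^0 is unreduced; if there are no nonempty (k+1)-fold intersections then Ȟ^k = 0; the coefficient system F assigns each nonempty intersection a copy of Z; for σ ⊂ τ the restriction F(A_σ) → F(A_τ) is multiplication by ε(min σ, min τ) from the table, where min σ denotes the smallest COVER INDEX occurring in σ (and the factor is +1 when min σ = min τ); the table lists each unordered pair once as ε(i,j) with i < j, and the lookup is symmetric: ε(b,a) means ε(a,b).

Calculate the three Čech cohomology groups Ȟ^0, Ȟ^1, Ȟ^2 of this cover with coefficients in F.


nerve simplices:
  A12={x8} A14={x3} A23={x5} A34={x7}
C dims 4,4; δ0: rk 4, SNF 1^3·2
degree 0: 4−4−0 = 0 → Ȟ^0 ≅ 0
degree 1: 4−0−4 = 0 plus torsion [2] → Ȟ^1 ≅ Z/2
degree 2: 0−0−0 = 0 → Ȟ^2 ≅ 0

Ȟ^0(U;F) ≅ 0, Ȟ^1(U;F) ≅ Z/2 and Ȟ^2(U;F) ≅ 0


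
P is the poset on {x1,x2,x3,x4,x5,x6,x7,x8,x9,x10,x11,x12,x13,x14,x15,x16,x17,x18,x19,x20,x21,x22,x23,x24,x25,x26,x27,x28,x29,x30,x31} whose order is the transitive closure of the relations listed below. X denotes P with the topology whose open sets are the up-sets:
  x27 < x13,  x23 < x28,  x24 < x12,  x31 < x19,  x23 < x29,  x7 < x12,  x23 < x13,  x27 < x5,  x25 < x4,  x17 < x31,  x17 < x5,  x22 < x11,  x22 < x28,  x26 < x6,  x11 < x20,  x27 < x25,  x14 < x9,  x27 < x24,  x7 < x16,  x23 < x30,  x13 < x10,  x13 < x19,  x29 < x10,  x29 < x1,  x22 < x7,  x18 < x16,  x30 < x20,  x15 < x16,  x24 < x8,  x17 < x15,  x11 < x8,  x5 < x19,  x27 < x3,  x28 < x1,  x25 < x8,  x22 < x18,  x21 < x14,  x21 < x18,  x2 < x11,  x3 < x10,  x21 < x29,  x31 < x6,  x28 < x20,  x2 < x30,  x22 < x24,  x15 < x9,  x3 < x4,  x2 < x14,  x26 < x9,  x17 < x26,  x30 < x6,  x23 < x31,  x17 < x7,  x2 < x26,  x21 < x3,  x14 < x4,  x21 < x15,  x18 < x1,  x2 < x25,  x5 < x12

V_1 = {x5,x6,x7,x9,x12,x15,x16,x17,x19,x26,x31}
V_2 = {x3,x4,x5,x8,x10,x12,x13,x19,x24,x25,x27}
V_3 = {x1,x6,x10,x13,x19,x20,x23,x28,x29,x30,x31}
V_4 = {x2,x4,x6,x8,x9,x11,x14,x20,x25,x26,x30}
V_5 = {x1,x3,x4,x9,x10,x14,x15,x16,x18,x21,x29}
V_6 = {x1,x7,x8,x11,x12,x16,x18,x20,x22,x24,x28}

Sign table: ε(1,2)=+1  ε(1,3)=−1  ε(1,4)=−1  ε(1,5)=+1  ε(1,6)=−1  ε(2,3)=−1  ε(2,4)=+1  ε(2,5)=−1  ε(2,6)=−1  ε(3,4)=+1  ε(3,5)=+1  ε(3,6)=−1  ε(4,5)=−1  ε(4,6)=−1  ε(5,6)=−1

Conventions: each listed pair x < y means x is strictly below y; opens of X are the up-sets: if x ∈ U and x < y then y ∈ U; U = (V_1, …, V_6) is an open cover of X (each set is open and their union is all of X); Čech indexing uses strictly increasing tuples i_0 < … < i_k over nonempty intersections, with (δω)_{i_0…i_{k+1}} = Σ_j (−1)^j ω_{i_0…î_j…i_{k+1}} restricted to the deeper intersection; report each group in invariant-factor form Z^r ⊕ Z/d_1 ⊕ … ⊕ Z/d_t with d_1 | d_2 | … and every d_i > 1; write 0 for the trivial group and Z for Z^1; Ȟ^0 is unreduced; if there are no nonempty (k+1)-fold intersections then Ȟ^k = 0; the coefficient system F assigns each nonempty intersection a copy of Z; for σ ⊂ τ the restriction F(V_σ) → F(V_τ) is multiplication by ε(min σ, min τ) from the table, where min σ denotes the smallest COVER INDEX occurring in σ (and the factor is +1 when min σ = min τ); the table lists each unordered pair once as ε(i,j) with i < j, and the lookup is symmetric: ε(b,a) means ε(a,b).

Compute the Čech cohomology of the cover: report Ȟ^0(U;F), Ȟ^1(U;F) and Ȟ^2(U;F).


Ȟ^0 ≅ 0, Ȟ^1 ≅ Z/2, Ȟ^2 ≅ Z

nonempty overlaps:
  V12={x5,x12,x19} V13={x6,x19,x31} V14={x6,x9,x26} V15={x9,x15,x16} V16={x7,x12,x16} V23={x10,x13,x19} V24={x4,x8,x25} V25={x3,x4,x10} V26={x8,x12,x24} V34={x6,x20,x30} V35={x1,x10,x29} V36={x1,x20,x28} V45={x4,x9,x14} V46={x8,x11,x20} V56={x1,x16,x18}
  V123={x19} V126={x12} V134={x6} V145={x9} V156={x16} V235={x10} V245={x4} V246={x8} V346={x20} V356={x1}
C dims 6,15,10; δ0: rk 6, SNF 1^5·2; δ1: rk 9, SNF 1^9
degree 0: 6−6−0 = 0 → Ȟ^0 ≅ 0
degree 1: 15−9−6 = 0 plus torsion [2] → Ȟ^1 ≅ Z/2
degree 2: 10−0−9 = 1 → Ȟ^2 ≅ Z


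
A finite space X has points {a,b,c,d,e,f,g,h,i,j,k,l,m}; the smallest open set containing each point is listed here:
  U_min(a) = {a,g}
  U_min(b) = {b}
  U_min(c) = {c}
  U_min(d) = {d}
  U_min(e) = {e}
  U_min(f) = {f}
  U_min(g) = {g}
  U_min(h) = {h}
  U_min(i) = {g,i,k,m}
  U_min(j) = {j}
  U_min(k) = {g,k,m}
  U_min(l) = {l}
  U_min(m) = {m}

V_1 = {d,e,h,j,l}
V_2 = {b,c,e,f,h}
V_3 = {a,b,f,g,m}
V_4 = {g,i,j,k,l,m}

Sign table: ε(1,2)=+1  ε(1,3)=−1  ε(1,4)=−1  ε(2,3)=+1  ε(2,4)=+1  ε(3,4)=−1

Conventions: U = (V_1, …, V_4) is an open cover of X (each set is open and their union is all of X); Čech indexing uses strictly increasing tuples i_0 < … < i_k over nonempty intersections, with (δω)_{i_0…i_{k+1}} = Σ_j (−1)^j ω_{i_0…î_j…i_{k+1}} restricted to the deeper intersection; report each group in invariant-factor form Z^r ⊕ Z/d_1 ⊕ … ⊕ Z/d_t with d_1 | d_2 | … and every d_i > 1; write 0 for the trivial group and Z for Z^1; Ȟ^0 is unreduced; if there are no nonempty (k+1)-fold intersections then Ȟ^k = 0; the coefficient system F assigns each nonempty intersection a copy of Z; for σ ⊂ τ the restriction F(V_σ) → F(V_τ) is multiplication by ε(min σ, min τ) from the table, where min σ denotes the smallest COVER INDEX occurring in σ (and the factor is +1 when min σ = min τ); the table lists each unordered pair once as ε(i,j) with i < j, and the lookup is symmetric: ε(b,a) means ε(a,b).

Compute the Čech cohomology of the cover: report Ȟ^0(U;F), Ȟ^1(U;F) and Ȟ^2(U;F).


Ȟ^0 = Z; Ȟ^1 = Z; Ȟ^2 = 0

nerve of the cover:
  V12={e,h} V14={j,l} V23={b,f} V34={g,m}
C dims 4,4; δ0: rk 3, SNF 1^3
Ȟ^0 = (4 − 3) − 0 = 1, so Ȟ^0 ≅ Z
Ȟ^1 = (4 − 0) − 3 = 1, so Ȟ^1 ≅ Z
Ȟ^2 = (0 − 0) − 0 = 0, so Ȟ^2 ≅ 0


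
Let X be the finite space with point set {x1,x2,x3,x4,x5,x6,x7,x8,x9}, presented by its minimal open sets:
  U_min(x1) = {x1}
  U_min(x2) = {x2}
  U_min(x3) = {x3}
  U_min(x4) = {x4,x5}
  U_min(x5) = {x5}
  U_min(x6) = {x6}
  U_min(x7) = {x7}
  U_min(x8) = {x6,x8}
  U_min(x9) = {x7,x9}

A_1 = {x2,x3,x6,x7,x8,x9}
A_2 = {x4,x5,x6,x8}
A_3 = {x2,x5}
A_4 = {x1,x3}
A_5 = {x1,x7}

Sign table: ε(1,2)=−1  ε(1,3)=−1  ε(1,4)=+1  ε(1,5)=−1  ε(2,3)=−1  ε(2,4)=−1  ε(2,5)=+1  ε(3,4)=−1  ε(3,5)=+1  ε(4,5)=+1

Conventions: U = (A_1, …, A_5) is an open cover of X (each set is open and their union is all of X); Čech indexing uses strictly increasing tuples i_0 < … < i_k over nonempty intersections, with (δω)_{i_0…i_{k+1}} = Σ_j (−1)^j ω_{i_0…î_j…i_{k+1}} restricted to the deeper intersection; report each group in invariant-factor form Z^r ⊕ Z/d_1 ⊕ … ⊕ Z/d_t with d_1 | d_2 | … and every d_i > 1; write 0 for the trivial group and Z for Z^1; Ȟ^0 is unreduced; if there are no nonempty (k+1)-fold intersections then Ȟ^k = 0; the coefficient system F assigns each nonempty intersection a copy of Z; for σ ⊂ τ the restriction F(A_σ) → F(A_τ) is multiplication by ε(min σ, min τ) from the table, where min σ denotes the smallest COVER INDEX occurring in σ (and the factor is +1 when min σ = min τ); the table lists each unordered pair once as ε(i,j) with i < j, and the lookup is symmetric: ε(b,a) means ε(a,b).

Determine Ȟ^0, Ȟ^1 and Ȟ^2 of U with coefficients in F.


cover nerve:
  A12={x6,x8} A13={x2} A14={x3} A15={x7} A23={x5} A45={x1}
C dims 5,6; δ0: rk 5, SNF 1^4·2
Ȟ^0: (5−5)−0=0 ⇒ 0
Ȟ^1: (6−0)−5=1 plus torsion [2] ⇒ Z ⊕ Z/2
Ȟ^2: (0−0)−0=0 ⇒ 0

Ȟ^0 = 0,  Ȟ^1 = Z ⊕ Z/2,  Ȟ^2 = 0


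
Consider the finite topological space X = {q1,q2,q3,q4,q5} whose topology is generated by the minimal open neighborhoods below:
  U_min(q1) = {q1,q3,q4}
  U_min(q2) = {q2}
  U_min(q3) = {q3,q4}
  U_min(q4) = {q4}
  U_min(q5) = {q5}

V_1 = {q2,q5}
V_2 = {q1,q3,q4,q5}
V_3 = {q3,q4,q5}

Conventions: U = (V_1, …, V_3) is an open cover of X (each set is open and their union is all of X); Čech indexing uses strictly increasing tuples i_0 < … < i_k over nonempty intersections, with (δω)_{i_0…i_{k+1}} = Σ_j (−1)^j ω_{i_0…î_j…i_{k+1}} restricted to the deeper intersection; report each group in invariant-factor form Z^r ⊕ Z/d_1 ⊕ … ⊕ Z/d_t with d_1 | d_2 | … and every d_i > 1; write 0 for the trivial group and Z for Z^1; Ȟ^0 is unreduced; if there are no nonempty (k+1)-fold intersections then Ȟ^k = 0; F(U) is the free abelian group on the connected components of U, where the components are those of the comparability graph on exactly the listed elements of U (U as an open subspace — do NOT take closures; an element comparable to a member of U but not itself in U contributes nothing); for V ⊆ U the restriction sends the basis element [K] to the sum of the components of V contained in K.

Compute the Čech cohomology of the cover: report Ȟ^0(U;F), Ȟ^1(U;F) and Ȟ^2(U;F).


nerve of the cover:
  V12={q5} V13={q5} V23={q3,q4,q5}
  V123={q5}
components per intersection:
  V1: {q2} {q5}
  V2: {q1,q3,q4} {q5}
  V3: {q3,q4} {q5}
  V12: {q5}
  V13: {q5}
  V23: {q3,q4} {q5}
  V123: {q5}
C dims 6,4,1; δ0: rk 3, SNF 1^3; δ1: rk 1, SNF 1^1
Ȟ^0 = (6 − 3) − 0 = 3, so Ȟ^0 ≅ Z^3
Ȟ^1 = (4 − 1) − 3 = 0, so Ȟ^1 ≅ 0
Ȟ^2 = (1 − 0) − 1 = 0, so Ȟ^2 ≅ 0

Ȟ^0 ≅ Z^3,  Ȟ^1 ≅ 0,  Ȟ^2 ≅ 0


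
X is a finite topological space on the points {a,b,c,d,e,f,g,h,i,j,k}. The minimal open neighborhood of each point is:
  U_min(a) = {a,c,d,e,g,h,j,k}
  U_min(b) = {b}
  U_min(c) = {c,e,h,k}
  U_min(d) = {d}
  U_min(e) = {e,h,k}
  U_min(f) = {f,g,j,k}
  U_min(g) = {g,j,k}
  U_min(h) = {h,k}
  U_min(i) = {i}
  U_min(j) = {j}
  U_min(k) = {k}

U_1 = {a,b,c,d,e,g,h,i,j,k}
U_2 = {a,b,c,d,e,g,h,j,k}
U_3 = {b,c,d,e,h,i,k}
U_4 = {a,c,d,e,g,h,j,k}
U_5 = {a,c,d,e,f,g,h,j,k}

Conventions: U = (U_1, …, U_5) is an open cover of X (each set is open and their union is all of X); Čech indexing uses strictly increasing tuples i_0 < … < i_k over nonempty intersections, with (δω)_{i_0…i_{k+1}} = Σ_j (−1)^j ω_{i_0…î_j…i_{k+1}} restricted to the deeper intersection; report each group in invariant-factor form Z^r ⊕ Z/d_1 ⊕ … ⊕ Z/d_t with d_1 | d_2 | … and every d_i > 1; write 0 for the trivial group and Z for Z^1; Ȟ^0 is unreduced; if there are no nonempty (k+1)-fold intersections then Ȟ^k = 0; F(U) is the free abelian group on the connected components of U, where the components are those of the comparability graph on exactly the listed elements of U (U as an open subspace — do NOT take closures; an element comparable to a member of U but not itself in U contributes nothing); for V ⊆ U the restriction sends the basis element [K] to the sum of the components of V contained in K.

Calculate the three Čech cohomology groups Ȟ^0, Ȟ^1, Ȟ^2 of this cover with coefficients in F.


Ȟ^0 ≅ Z^3; Ȟ^1 ≅ 0; Ȟ^2 ≅ 0

intersection data:
  U12={a,b,c,d,e,g,h,j,k} U13={b,c,d,e,h,i,k} U14={a,c,d,e,g,h,j,k} U15={a,c,d,e,g,h,j,k} U23={b,c,d,e,h,k} U24={a,c,d,e,g,h,j,k} U25={a,c,d,e,g,h,j,k} U34={c,d,e,h,k} U35={c,d,e,h,k} U45={a,c,d,e,g,h,j,k}
  U123={b,c,d,e,h,k} U124={a,c,d,e,g,h,j,k} U125={a,c,d,e,g,h,j,k} U134={c,d,e,h,k} U135={c,d,e,h,k} U145={a,c,d,e,g,h,j,k} U234={c,d,e,h,k} U235={c,d,e,h,k} U245={a,c,d,e,g,h,j,k} U345={c,d,e,h,k}
  U1234={c,d,e,h,k} U1235={c,d,e,h,k} U1245={a,c,d,e,g,h,j,k} U1345={c,d,e,h,k} U2345={c,d,e,h,k}
  U12345={c,d,e,h,k}
components per intersection:
  U1: {a,c,d,e,g,h,j,k} {b} {i}
  U2: {a,c,d,e,g,h,j,k} {b}
  U3: {b} {c,e,h,k} {d} {i}
  U4: {a,c,d,e,g,h,j,k}
  U5: {a,c,d,e,f,g,h,j,k}
  U12: {a,c,d,e,g,h,j,k} {b}
  U13: {b} {c,e,h,k} {d} {i}
  U14: {a,c,d,e,g,h,j,k}
  U15: {a,c,d,e,g,h,j,k}
  U23: {b} {c,e,h,k} {d}
  U24: {a,c,d,e,g,h,j,k}
  U25: {a,c,d,e,g,h,j,k}
  U34: {c,e,h,k} {d}
  U35: {c,e,h,k} {d}
  U45: {a,c,d,e,g,h,j,k}
  U123: {b} {c,e,h,k} {d}
  U124: {a,c,d,e,g,h,j,k}
  U125: {a,c,d,e,g,h,j,k}
  U134: {c,e,h,k} {d}
  U135: {c,e,h,k} {d}
  U145: {a,c,d,e,g,h,j,k}
  U234: {c,e,h,k} {d}
  U235: {c,e,h,k} {d}
  U245: {a,c,d,e,g,h,j,k}
  U345: {c,e,h,k} {d}
  U1234: {c,e,h,k} {d}
  U1235: {c,e,h,k} {d}
  U1245: {a,c,d,e,g,h,j,k}
  U1345: {c,e,h,k} {d}
  U2345: {c,e,h,k} {d}
  U12345: {c,e,h,k} {d}
C dims 11,18,17,9; δ0: rk 8, SNF 1^8; δ1: rk 10, SNF 1^10; δ2: rk 7, SNF 1^7
Ȟ^0 = (11 − 8) − 0 = 3, so Ȟ^0 ≅ Z^3
Ȟ^1 = (18 − 10) − 8 = 0, so Ȟ^1 ≅ 0
Ȟ^2 = (17 − 7) − 10 = 0, so Ȟ^2 ≅ 0


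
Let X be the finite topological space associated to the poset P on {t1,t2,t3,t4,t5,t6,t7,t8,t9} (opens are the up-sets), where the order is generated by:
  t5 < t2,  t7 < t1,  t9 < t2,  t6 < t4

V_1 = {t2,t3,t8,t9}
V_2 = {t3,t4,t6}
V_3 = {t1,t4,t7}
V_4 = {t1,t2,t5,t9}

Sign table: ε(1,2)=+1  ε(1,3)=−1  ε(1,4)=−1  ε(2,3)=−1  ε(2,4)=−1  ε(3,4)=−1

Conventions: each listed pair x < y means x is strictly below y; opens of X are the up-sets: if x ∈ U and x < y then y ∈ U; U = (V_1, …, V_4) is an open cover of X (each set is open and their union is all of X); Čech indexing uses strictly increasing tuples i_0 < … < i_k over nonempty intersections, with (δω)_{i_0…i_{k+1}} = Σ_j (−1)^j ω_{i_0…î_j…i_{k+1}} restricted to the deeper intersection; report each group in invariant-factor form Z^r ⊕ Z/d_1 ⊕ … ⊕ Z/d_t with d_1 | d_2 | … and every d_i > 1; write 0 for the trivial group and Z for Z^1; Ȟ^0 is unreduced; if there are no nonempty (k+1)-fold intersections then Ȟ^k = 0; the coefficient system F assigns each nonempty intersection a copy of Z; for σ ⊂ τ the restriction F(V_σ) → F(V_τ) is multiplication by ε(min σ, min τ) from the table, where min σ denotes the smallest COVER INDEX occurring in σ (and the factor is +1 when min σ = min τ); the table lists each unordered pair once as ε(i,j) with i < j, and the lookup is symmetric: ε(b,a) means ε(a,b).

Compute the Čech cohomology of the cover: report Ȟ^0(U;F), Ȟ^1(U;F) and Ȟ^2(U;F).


nerve of the cover:
  V12={t3} V14={t2,t9} V23={t4} V34={t1}
C dims 4,4; δ0: rk 4, SNF 1^3·2
Ȟ^0 = (4 − 4) − 0 = 0, so Ȟ^0 ≅ 0
Ȟ^1 = (4 − 0) − 4 = 0 plus torsion [2], so Ȟ^1 ≅ Z/2
Ȟ^2 = (0 − 0) − 0 = 0, so Ȟ^2 ≅ 0

Ȟ^0 ≅ 0,  Ȟ^1 ≅ Z/2,  Ȟ^2 ≅ 0


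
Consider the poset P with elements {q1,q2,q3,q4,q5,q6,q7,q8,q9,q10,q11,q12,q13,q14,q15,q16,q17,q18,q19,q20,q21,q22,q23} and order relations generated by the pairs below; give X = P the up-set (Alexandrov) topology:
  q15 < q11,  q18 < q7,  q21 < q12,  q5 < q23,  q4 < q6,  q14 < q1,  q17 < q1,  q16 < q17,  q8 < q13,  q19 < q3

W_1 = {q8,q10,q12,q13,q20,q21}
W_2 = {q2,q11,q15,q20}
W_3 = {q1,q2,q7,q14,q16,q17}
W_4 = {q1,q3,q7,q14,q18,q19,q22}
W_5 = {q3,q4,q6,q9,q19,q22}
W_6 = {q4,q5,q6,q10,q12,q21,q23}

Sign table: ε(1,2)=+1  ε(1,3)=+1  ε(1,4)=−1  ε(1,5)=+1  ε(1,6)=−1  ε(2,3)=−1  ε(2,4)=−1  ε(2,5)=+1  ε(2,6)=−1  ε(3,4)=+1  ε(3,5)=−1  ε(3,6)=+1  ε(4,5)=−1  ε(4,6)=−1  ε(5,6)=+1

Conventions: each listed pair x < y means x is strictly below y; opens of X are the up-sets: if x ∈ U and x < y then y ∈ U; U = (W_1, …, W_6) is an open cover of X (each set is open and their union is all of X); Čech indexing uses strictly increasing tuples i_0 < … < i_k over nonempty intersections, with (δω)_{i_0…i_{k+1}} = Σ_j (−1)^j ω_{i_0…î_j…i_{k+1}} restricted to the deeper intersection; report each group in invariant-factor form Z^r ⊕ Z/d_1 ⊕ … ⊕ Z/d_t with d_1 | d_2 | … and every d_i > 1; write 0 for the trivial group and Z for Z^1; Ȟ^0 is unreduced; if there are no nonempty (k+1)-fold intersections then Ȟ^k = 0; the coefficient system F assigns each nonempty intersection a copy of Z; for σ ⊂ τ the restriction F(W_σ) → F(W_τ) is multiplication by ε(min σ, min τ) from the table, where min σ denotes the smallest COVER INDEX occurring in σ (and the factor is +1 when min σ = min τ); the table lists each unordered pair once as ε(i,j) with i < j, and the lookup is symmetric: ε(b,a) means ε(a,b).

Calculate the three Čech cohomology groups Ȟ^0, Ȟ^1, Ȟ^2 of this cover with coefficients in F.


Ȟ^0 ≅ 0; Ȟ^1 ≅ Z/2; Ȟ^2 ≅ 0

cover nerve:
  W12={q20} W16={q10,q12,q21} W23={q2} W34={q1,q7,q14} W45={q3,q19,q22} W56={q4,q6}
C dims 6,6; δ0: rk 6, SNF 1^5·2
Ȟ^0: (6−6)−0=0 ⇒ 0
Ȟ^1: (6−0)−6=0 plus torsion [2] ⇒ Z/2
Ȟ^2: (0−0)−0=0 ⇒ 0


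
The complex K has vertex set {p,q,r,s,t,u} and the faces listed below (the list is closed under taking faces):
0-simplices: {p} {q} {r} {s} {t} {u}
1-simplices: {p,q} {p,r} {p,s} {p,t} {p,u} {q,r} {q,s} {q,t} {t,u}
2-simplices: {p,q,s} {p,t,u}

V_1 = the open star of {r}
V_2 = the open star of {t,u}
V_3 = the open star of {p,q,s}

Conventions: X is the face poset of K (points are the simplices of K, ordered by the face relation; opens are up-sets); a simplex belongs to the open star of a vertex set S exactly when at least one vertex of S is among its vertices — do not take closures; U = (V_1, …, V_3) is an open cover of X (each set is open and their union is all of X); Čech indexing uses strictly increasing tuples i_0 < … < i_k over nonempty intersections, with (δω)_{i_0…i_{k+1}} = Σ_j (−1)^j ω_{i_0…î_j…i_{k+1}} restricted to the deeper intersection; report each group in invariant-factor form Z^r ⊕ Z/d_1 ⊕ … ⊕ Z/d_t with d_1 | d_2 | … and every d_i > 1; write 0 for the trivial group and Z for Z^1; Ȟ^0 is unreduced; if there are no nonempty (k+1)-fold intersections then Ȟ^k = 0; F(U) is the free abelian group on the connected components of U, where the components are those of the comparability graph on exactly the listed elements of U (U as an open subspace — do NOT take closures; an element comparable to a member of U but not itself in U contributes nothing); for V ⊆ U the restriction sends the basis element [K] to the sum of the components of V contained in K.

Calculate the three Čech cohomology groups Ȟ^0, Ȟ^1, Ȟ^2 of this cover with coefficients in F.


nonempty intersections:
  V1={{r},{p,r},{q,r}} V2={{t},{u},{p,t},{p,u},{q,t},{t,u},{p,t,u}} V3={{p},{q},{s},{p,q},{p,r},{p,s},{p,t},{p,u},{q,r},{q,s},{q,t},{p,q,s},{p,t,u}}
  V13={{p,r},{q,r}} V23={{p,t},{p,u},{q,t},{p,t,u}}
components per intersection:
  V1: {{r},{p,r},{q,r}}
  V2: {{t},{u},{p,t},{p,u},{q,t},{t,u},{p,t,u}}
  V3: {{p},{q},{s},{p,q},{p,r},{p,s},{p,t},{p,u},{q,r},{q,s},{q,t},{p,q,s},{p,t,u}}
  V13: {{p,r}} {{q,r}}
  V23: {{p,t},{p,u},{p,t,u}} {{q,t}}
C dims 3,4; δ0: rk 2, SNF 1^2
Ȟ^0: (3−2)−0=1 ⇒ Z
Ȟ^1: (4−0)−2=2 ⇒ Z^2
Ȟ^2: (0−0)−0=0 ⇒ 0

Ȟ^0 ≅ Z, Ȟ^1 ≅ Z^2, Ȟ^2 ≅ 0


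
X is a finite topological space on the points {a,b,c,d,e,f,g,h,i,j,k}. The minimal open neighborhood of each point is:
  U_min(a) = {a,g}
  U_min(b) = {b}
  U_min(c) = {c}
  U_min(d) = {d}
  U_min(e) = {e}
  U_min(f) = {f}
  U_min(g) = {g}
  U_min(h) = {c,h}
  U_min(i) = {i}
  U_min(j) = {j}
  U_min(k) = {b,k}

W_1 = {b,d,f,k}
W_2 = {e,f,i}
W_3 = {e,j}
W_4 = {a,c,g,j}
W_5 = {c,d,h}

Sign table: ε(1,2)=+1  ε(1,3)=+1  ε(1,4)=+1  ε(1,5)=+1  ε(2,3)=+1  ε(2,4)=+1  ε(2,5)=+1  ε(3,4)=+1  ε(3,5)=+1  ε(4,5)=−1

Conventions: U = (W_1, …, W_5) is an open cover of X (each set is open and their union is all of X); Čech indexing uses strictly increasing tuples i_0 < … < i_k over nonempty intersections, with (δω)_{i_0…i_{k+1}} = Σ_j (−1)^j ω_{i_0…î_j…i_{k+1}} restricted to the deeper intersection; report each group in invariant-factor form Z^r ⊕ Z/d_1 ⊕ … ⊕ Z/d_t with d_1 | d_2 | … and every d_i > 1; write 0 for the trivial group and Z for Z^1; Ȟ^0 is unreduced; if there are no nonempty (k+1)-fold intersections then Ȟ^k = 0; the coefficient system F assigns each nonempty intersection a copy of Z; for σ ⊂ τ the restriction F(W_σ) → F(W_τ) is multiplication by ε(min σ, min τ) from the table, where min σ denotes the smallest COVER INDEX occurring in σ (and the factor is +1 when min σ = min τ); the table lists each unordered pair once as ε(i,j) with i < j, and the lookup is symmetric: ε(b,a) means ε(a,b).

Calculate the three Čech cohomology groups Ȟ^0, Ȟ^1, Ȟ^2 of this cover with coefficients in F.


nerve of the cover:
  W12={f} W15={d} W23={e} W34={j} W45={c}
C dims 5,5; δ0: rk 5, SNF 1^4·2
Ȟ^0 = (5 − 5) − 0 = 0, so Ȟ^0 ≅ 0
Ȟ^1 = (5 − 0) − 5 = 0 plus torsion [2], so Ȟ^1 ≅ Z/2
Ȟ^2 = (0 − 0) − 0 = 0, so Ȟ^2 ≅ 0

Ȟ^0 ≅ 0; Ȟ^1 ≅ Z/2; Ȟ^2 ≅ 0
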